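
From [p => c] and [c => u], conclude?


Hypothetical syllogism: from (P → Q) and (Q → R), infer (P → R).
Chain the two implications through the shared middle term 'c'.

p => u


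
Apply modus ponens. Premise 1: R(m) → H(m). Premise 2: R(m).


Modus ponens: from (P → Q) and P, infer Q.
P = 'R(m)' is asserted, and P → Q holds, so Q follows.

H(m).


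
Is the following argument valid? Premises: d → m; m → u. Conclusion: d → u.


This matches the form of hypothetical syllogism: the conclusion follows in every model of the premises.

Valid.


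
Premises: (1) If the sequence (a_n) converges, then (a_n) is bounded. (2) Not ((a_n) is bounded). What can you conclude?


Modus tollens: from (P → Q) and ¬Q, infer ¬P.
Q = '(a_n) is bounded' is denied; since P → Q, P must also fail.

Not (the sequence (a_n) converges).


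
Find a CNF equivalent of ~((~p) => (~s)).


Step 1: Rewrite (¬p) → (¬s) as ¬(¬p) ∨ (¬s).
Step 2: Negate: ¬(¬(¬p) ∨ (¬s)) = (¬p) ∧ ¬(¬s) (De Morgan + double negation).
Step 3: Eliminate any double negations (¬¬X = X).

(~p) & s


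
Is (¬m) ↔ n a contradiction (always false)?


Truth table over {m, n}:
m | n | φ
---------
F | F | F
T | F | T
F | T | T
T | T | F
Satisfying assignment at row 2: m=T, n=F gives T.

No, it is not a contradiction.


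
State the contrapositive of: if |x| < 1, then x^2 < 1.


The contrapositive of (P → Q) is (¬Q → ¬P); it is logically equivalent to the original.
Here P = '|x| < 1' and Q = 'x^2 < 1'.

If not (x^2 < 1), then not (|x| < 1).


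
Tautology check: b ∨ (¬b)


Build the truth table over {b}:
b | φ
-----
F | T
T | T
Every row evaluates to true.

Yes, it is a tautology.


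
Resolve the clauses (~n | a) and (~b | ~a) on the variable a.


The clauses contain complementary literals a and ~a.
Resolution eliminates this pair and disjoins the remaining literals (merging duplicates).

(~n | ~b)


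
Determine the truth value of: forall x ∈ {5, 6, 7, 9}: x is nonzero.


Evaluate the predicate on each element: 5:True, 6:True, 7:True, 9:True.
Every element satisfies the predicate.

True


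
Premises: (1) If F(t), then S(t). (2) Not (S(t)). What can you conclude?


Modus tollens: from (P → Q) and ¬Q, infer ¬P.
Q = 'S(t)' is denied; since P → Q, P must also fail.

Not (F(t)).


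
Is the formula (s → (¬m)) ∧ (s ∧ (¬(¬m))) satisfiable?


Check all 4 assignments over {m, s}:
m | s | φ
---------
F | F | F
T | F | F
F | T | F
T | T | F
No assignment makes the formula true.

Unsatisfiable.


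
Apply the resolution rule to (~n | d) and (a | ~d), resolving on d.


The clauses contain complementary literals d and ~d.
Resolution eliminates this pair and disjoins the remaining literals (merging duplicates).

(~n | a)


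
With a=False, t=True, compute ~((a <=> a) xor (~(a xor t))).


Substitute a=False, t=True:
a <=> a = False <=> False = True
a xor t = False xor True = True
~(a xor t) = False
(a <=> a) xor (~(a xor t)) = True xor False = True
~((a <=> a) xor (~(a xor t))) = False

False


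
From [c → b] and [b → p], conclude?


Hypothetical syllogism: from (P → Q) and (Q → R), infer (P → R).
Chain the two implications through the shared middle term 'b'.

c → p


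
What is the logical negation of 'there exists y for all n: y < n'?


Negation flips each quantifier (∀↔∃) and negates the inner predicate.
¬(there exists y for all n: φ) = for all y there exists n: ¬φ.

for all y there exists n: NOT(y < n)


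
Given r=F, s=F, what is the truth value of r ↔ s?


Biconditional is true when both operands have the same truth value.
Substitute: r=F, s=F.
F ↔ F evaluates to T.

T


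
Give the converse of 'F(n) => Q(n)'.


The converse of (P → Q) is (Q → P). It is not in general equivalent to the original.
Here P = 'F(n)' and Q = 'Q(n)'.

If Q(n), then F(n).


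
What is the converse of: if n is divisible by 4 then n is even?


The converse of (P → Q) is (Q → P). It is not in general equivalent to the original.
Here P = 'n is divisible by 4' and Q = 'n is even'.

If n is even, then n is divisible by 4.


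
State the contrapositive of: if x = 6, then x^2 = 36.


The contrapositive of (P → Q) is (¬Q → ¬P); it is logically equivalent to the original.
Here P = 'x = 6' and Q = 'x^2 = 36'.

If not (x^2 = 36), then not (x = 6).


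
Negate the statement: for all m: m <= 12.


¬(for all x: φ) = there exists x: ¬φ, and ¬(there exists x: φ) = for all x: ¬φ.
Apply to the universal statement.

there exists m: NOT(m <= 12)


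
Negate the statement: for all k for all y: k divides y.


Negation flips each quantifier (∀↔∃) and negates the inner predicate.
¬(for all k for all y: φ) = there exists k there exists y: ¬φ.

there exists k there exists y: NOT(k divides y)


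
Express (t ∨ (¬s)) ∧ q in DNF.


Step 1: Distribute ∧ over ∨: (t ∨ (¬s)) ∧ q = (t ∧ q) ∨ ((¬s) ∧ q).

(t ∧ q) ∨ ((¬s) ∧ q)


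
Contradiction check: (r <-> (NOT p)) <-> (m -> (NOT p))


Truth table over {m, p, r}:
m | p | r | φ
-------------
F | F | F | F
T | F | F | F
F | T | F | T
T | T | F | F
F | F | T | T
T | F | T | T
F | T | T | F
T | T | T | T
Satisfying assignment at row 3: m=F, p=T, r=F gives T.

No, it is not a contradiction.


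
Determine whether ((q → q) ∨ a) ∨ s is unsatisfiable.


Truth table over {a, q, s}:
a | q | s | φ
-------------
F | F | F | T
T | F | F | T
F | T | F | T
T | T | F | T
F | F | T | T
T | F | T | T
F | T | T | T
T | T | T | T
Satisfying assignment at row 1: a=F, q=F, s=F gives T.

No, it is not a contradiction.


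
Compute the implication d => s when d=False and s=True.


Implication is false only when antecedent is true and consequent is false.
Substitute: d=False, s=True.
False => True evaluates to True.

True


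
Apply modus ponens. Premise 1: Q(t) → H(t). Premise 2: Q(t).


Modus ponens: from (P → Q) and P, infer Q.
P = 'Q(t)' is asserted, and P → Q holds, so Q follows.

H(t).


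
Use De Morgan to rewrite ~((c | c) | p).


De Morgan: the negation of a disjunction is the conjunction of the negations.
Distribute ~ across |, flipping it to &, and negate each literal.

((~c) & (~c)) & (~p)


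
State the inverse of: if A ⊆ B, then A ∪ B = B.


The inverse of (P → Q) is (¬P → ¬Q). It is equivalent to the converse, not to the original.
Here P = 'A ⊆ B' and Q = 'A ∪ B = B'.

If not (A ⊆ B), then not (A ∪ B = B).


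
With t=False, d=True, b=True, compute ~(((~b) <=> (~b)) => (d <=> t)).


Substitute t=False, d=True, b=True:
~b = False
~b = False
(~b) <=> (~b) = False <=> False = True
d <=> t = True <=> False = False
((~b) <=> (~b)) => (d <=> t) = True => False = False
~(((~b) <=> (~b)) => (d <=> t)) = True

True


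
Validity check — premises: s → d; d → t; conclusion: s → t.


This matches the form of hypothetical syllogism: the conclusion follows in every model of the premises.

Valid.


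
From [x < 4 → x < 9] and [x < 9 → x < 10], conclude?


Hypothetical syllogism: from (P → Q) and (Q → R), infer (P → R).
Chain the two implications through the shared middle term 'x < 9'.

x < 4 → x < 10


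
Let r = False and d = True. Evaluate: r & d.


Conjunction is true only when both operands are true.
Substitute: r=False, d=True.
False & True evaluates to False.

False


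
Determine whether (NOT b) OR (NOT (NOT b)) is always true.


Build the truth table over {b}:
b | φ
-----
F | T
T | T
Every row evaluates to true.

Yes, it is a tautology.


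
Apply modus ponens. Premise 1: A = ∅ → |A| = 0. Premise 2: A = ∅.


Modus ponens: from (P → Q) and P, infer Q.
P = 'A = ∅' is asserted, and P → Q holds, so Q follows.

|A| = 0.


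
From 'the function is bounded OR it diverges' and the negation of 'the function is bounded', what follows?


Disjunctive syllogism: from (P ∨ Q) and ¬P, infer Q.
One disjunct, 'the function is bounded', is ruled out; the other must hold.

it diverges


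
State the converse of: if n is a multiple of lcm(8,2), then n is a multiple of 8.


The converse of (P → Q) is (Q → P). It is not in general equivalent to the original.
Here P = 'n is a multiple of lcm(8,2)' and Q = 'n is a multiple of 8'.

If n is a multiple of 8, then n is a multiple of lcm(8,2).


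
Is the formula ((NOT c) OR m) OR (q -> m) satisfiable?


Search for a satisfying assignment over {c, m, q}.
Try c=F, m=F, q=F: the formula evaluates to T.
A satisfying assignment exists.

Satisfiable.


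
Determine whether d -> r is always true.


Build the truth table over {d, r}:
d | r | φ
---------
F | F | T
T | F | F
F | T | T
T | T | T
Counterexample at row 2: with d=T, r=F, the formula is F.

No, it is not a tautology.


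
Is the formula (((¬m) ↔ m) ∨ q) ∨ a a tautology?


Build the truth table over {a, m, q}:
a | m | q | φ
-------------
F | F | F | F
T | F | F | T
F | T | F | F
T | T | F | T
F | F | T | T
T | F | T | T
F | T | T | T
T | T | T | T
Counterexample at row 1: with a=F, m=F, q=F, the formula is F.

No, it is not a tautology.


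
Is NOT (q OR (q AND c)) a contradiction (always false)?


Truth table over {c, q}:
c | q | φ
---------
F | F | T
T | F | T
F | T | F
T | T | F
Satisfying assignment at row 1: c=F, q=F gives T.

No, it is not a contradiction.


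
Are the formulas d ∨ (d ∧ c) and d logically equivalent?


Compare truth tables:
c | d | φ | ψ
-------------
F | F | F | F
T | F | F | F
F | T | T | T
T | T | T | T
The columns φ and ψ agree on every row.

Yes, they are logically equivalent.


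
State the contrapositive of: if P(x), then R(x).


The contrapositive of (P → Q) is (¬Q → ¬P); it is logically equivalent to the original.
Here P = 'P(x)' and Q = 'R(x)'.

If not (R(x)), then not (P(x)).


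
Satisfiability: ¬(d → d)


Check all 2 assignments over {d}:
d | φ
-----
F | F
T | F
No assignment makes the formula true.

Unsatisfiable.


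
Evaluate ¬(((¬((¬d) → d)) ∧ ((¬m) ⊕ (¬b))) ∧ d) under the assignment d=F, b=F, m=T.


Substitute d=F, b=F, m=T:
¬d = T
(¬d) → d = T → F = F
¬((¬d) → d) = T
¬m = F
¬b = T
(¬m) ⊕ (¬b) = F ⊕ T = T
(¬((¬d) → d)) ∧ ((¬m) ⊕ (¬b)) = T ∧ T = T
((¬((¬d) → d)) ∧ ((¬m) ⊕ (¬b))) ∧ d = T ∧ F = F
¬(((¬((¬d) → d)) ∧ ((¬m) ⊕ (¬b))) ∧ d) = T

T


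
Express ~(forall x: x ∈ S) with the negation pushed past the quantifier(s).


¬(forall x: φ) = exists x: ¬φ, and ¬(exists x: φ) = forall x: ¬φ.
Apply to the universal statement.

exists x: ~(x ∈ S)


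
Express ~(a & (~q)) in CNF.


Step 1: Apply De Morgan: ¬(a ∧ (¬q)) = ¬a ∨ ¬(¬q).
Step 2: Eliminate any double negations (¬¬X = X).

(~a) | q


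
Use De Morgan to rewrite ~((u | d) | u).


De Morgan: the negation of a disjunction is the conjunction of the negations.
Distribute ~ across |, flipping it to &, and negate each literal.

((~u) & (~d)) & (~u)


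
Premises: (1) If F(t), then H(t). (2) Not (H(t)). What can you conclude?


Modus tollens: from (P → Q) and ¬Q, infer ¬P.
Q = 'H(t)' is denied; since P → Q, P must also fail.

Not (F(t)).


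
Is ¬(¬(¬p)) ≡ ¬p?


Compare truth tables:
p | φ | ψ
---------
F | T | T
T | F | F
The columns φ and ψ agree on every row.

Yes, they are logically equivalent.


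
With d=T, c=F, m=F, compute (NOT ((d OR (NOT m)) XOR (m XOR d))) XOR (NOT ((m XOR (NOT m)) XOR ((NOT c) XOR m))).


Substitute d=T, c=F, m=F:
… (earlier sub-steps elided)
m XOR d = F XOR T = T
(d OR (NOT m)) XOR (m XOR d) = T XOR T = F
NOT ((d OR (NOT m)) XOR (m XOR d)) = T
NOT m = T
m XOR (NOT m) = F XOR T = T
NOT c = T
(NOT c) XOR m = T XOR F = T
(m XOR (NOT m)) XOR ((NOT c) XOR m) = T XOR T = F
NOT ((m XOR (NOT m)) XOR ((NOT c) XOR m)) = T
(NOT ((d OR (NOT m)) XOR (m XOR d))) XOR (NOT ((m XOR (NOT m)) XOR ((NOT c) XOR m))) = T XOR T = F

F


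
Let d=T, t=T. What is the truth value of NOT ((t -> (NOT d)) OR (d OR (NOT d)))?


Substitute d=T, t=T:
NOT d = F
t -> (NOT d) = T -> F = F
NOT d = F
d OR (NOT d) = T OR F = T
(t -> (NOT d)) OR (d OR (NOT d)) = F OR T = T
NOT ((t -> (NOT d)) OR (d OR (NOT d))) = F

F


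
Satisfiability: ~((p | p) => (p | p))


Check all 2 assignments over {p}:
p | φ
-----
False | False
True | False
No assignment makes the formula true.

Unsatisfiable.


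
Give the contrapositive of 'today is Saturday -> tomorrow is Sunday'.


The contrapositive of (P → Q) is (¬Q → ¬P); it is logically equivalent to the original.
Here P = 'today is Saturday' and Q = 'tomorrow is Sunday'.

If not (tomorrow is Sunday), then not (today is Saturday).


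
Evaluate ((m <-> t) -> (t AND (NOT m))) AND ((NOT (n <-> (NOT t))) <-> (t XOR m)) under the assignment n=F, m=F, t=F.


Substitute n=F, m=F, t=F:
m <-> t = F <-> F = T
NOT m = T
t AND (NOT m) = F AND T = F
(m <-> t) -> (t AND (NOT m)) = T -> F = F
NOT t = T
n <-> (NOT t) = F <-> T = F
NOT (n <-> (NOT t)) = T
t XOR m = F XOR F = F
(NOT (n <-> (NOT t))) <-> (t XOR m) = T <-> F = F
((m <-> t) -> (t AND (NOT m))) AND ((NOT (n <-> (NOT t))) <-> (t XOR m)) = F AND F = F

F


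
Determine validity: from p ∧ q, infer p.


This matches the form of conjunction elimination: the conclusion follows in every model of the premises.

Valid.


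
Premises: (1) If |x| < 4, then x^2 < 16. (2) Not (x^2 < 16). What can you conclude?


Modus tollens: from (P → Q) and ¬Q, infer ¬P.
Q = 'x^2 < 16' is denied; since P → Q, P must also fail.

Not (|x| < 4).


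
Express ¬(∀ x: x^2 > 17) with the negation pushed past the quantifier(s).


¬(∀ x: φ) = ∃ x: ¬φ, and ¬(∃ x: φ) = ∀ x: ¬φ.
Apply to the universal statement.

∃ x: ¬(x^2 > 17)


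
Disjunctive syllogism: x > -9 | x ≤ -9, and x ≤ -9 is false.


Disjunctive syllogism: from (P ∨ Q) and ¬P, infer Q.
One disjunct, 'x ≤ -9', is ruled out; the other must hold.

x > -9


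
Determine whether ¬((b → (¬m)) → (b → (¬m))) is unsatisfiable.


Truth table over {b, m}:
b | m | φ
---------
F | F | F
T | F | F
F | T | F
T | T | F
Every row is false.

Yes, it is a contradiction.


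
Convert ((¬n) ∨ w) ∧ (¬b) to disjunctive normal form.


Step 1: Distribute ∧ over ∨: ((¬n) ∨ w) ∧ (¬b) = ((¬n) ∧ (¬b)) ∨ (w ∧ (¬b)).

((¬n) ∧ (¬b)) ∨ (w ∧ (¬b))


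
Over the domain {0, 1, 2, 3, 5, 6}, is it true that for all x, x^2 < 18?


Evaluate the predicate on each element: 0:T, 1:T, 2:T, 3:T, 5:F, 6:F.
Counterexample x = 5 fails the predicate.

F


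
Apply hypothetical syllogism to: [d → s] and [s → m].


Hypothetical syllogism: from (P → Q) and (Q → R), infer (P → R).
Chain the two implications through the shared middle term 's'.

d → m


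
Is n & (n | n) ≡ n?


Compare truth tables:
n | φ | ψ
---------
False | False | False
True | True | True
The columns φ and ψ agree on every row.

Yes, they are logically equivalent.


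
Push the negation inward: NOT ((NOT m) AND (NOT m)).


De Morgan: the negation of a conjunction is the disjunction of the negations.
Distribute NOT across AND, flipping it to OR, and negate each literal.

m OR m


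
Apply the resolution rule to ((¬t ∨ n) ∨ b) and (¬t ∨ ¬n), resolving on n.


The clauses contain complementary literals n and ¬n.
Resolution eliminates this pair and disjoins the remaining literals (merging duplicates).

(b ∨ ¬t)


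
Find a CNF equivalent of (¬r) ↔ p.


Step 1: Rewrite (¬r) ↔ p as ((¬r) → p) ∧ (p → (¬r)).
Step 2: Rewrite each implication as a disjunction.
Step 3: Eliminate any double negations (¬¬X = X).

(r ∨ p) ∧ ((¬p) ∨ (¬r))


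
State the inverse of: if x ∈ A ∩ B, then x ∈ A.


The inverse of (P → Q) is (¬P → ¬Q). It is equivalent to the converse, not to the original.
Here P = 'x ∈ A ∩ B' and Q = 'x ∈ A'.

If not (x ∈ A ∩ B), then not (x ∈ A).


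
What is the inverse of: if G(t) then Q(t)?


The inverse of (P → Q) is (¬P → ¬Q). It is equivalent to the converse, not to the original.
Here P = 'G(t)' and Q = 'Q(t)'.

If not (G(t)), then not (Q(t)).


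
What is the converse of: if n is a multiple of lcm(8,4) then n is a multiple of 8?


The converse of (P → Q) is (Q → P). It is not in general equivalent to the original.
Here P = 'n is a multiple of lcm(8,4)' and Q = 'n is a multiple of 8'.

If n is a multiple of 8, then n is a multiple of lcm(8,4).


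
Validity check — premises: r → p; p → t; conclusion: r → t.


This matches the form of hypothetical syllogism: the conclusion follows in every model of the premises.

Valid.


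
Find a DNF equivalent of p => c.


Step 1: Rewrite p → c as ¬p ∨ c.

(~p) | c


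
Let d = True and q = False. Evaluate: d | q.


Disjunction is false only when both operands are false.
Substitute: d=True, q=False.
True | False evaluates to True.

True


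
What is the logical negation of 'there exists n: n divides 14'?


¬(for all x: φ) = there exists x: ¬φ, and ¬(there exists x: φ) = for all x: ¬φ.
Apply to the existential statement.

for all n: NOT(n divides 14)


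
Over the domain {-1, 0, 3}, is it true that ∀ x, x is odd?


Evaluate the predicate on each element: -1:T, 0:F, 3:T.
Counterexample x = 0 fails the predicate.

F


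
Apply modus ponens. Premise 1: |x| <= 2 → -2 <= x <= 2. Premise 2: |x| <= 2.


Modus ponens: from (P → Q) and P, infer Q.
P = '|x| <= 2' is asserted, and P → Q holds, so Q follows.

-2 <= x <= 2.


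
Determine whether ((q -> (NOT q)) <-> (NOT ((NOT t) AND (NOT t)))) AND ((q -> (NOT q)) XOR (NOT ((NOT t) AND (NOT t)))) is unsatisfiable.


Truth table over {q, t}:
q | t | φ
---------
F | F | F
T | F | F
F | T | F
T | T | F
Every row is false.

Yes, it is a contradiction.


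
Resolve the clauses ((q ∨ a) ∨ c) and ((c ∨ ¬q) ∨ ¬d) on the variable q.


The clauses contain complementary literals q and ¬q.
Resolution eliminates this pair and disjoins the remaining literals (merging duplicates).

((c ∨ a) ∨ ¬d)


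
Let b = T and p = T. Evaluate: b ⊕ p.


Exclusive or is true when exactly one operand is true.
Substitute: b=T, p=T.
T ⊕ T evaluates to F.

F


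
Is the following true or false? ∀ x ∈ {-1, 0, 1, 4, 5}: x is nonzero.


Evaluate the predicate on each element: -1:T, 0:F, 1:T, 4:T, 5:T.
Counterexample x = 0 fails the predicate.

F


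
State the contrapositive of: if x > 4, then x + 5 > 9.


The contrapositive of (P → Q) is (¬Q → ¬P); it is logically equivalent to the original.
Here P = 'x > 4' and Q = 'x + 5 > 9'.

If not (x + 5 > 9), then not (x > 4).


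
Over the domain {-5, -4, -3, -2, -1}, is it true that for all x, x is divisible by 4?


Evaluate the predicate on each element: -5:F, -4:T, -3:F, -2:F, -1:F.
Counterexample x = -5 fails the predicate.

F


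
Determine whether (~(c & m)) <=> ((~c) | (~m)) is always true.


Build the truth table over {c, m}:
c | m | φ
---------
False | False | True
True | False | True
False | True | True
True | True | True
Every row evaluates to true.

Yes, it is a tautology.


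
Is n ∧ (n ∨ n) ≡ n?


Compare truth tables:
n | φ | ψ
---------
F | F | F
T | T | T
The columns φ and ψ agree on every row.

Yes, they are logically equivalent.


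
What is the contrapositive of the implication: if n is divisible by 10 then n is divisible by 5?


The contrapositive of (P → Q) is (¬Q → ¬P); it is logically equivalent to the original.
Here P = 'n is divisible by 10' and Q = 'n is divisible by 5'.

If not (n is divisible by 5), then not (n is divisible by 10).


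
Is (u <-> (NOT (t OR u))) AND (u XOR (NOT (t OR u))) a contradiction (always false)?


Truth table over {t, u}:
t | u | φ
---------
F | F | F
T | F | F
F | T | F
T | T | F
Every row is false.

Yes, it is a contradiction.


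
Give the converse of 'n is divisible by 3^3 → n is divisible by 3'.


The converse of (P → Q) is (Q → P). It is not in general equivalent to the original.
Here P = 'n is divisible by 3^3' and Q = 'n is divisible by 3'.

If n is divisible by 3, then n is divisible by 3^3.


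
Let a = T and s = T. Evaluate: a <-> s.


Biconditional is true when both operands have the same truth value.
Substitute: a=T, s=T.
T <-> T evaluates to T.

T


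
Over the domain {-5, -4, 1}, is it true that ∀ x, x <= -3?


Evaluate the predicate on each element: -5:T, -4:T, 1:F.
Counterexample x = 1 fails the predicate.

F


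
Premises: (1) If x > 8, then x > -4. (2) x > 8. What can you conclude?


Modus ponens: from (P → Q) and P, infer Q.
P = 'x > 8' is asserted, and P → Q holds, so Q follows.

x > -4.


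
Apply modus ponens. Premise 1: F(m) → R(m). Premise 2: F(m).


Modus ponens: from (P → Q) and P, infer Q.
P = 'F(m)' is asserted, and P → Q holds, so Q follows.

R(m).


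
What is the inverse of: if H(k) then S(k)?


The inverse of (P → Q) is (¬P → ¬Q). It is equivalent to the converse, not to the original.
Here P = 'H(k)' and Q = 'S(k)'.

If not (H(k)), then not (S(k)).


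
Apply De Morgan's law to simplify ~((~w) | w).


De Morgan: the negation of a disjunction is the conjunction of the negations.
Distribute ~ across |, flipping it to &, and negate each literal.

w & (~w)


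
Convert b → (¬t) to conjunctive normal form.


Step 1: Rewrite b → (¬t) as ¬b ∨ (¬t).

(¬b) ∨ (¬t)


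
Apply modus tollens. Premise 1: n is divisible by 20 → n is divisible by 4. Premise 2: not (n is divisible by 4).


Modus tollens: from (P → Q) and ¬Q, infer ¬P.
Q = 'n is divisible by 4' is denied; since P → Q, P must also fail.

Not (n is divisible by 20).


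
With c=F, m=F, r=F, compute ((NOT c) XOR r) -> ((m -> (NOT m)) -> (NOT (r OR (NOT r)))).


Substitute c=F, m=F, r=F:
NOT c = T
(NOT c) XOR r = T XOR F = T
NOT m = T
m -> (NOT m) = F -> T = T
NOT r = T
r OR (NOT r) = F OR T = T
NOT (r OR (NOT r)) = F
(m -> (NOT m)) -> (NOT (r OR (NOT r))) = T -> F = F
((NOT c) XOR r) -> ((m -> (NOT m)) -> (NOT (r OR (NOT r)))) = T -> F = F

F


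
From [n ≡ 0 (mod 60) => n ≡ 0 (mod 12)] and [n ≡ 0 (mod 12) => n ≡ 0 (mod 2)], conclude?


Hypothetical syllogism: from (P → Q) and (Q → R), infer (P → R).
Chain the two implications through the shared middle term 'n ≡ 0 (mod 12)'.

n ≡ 0 (mod 60) => n ≡ 0 (mod 2)


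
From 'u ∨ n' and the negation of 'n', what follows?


Disjunctive syllogism: from (P ∨ Q) and ¬P, infer Q.
One disjunct, 'n', is ruled out; the other must hold.

u


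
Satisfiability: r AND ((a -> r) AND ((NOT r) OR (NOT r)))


Check all 4 assignments over {a, r}:
a | r | φ
---------
F | F | F
T | F | F
F | T | F
T | T | F
No assignment makes the formula true.

Unsatisfiable.


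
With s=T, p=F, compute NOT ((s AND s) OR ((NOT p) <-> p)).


Substitute s=T, p=F:
s AND s = T AND T = T
NOT p = T
(NOT p) <-> p = T <-> F = F
(s AND s) OR ((NOT p) <-> p) = T OR F = T
NOT ((s AND s) OR ((NOT p) <-> p)) = F

F


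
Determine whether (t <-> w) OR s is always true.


Build the truth table over {s, t, w}:
s | t | w | φ
-------------
F | F | F | T
T | F | F | T
F | T | F | F
T | T | F | T
F | F | T | F
T | F | T | T
F | T | T | T
T | T | T | T
Counterexample at row 3: with s=F, t=T, w=F, the formula is F.

No, it is not a tautology.


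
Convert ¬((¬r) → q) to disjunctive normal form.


Step 1: Rewrite implication then negate: ¬(¬(¬r) ∨ q) = (¬r) ∧ ¬q.

(¬r) ∧ (¬q)


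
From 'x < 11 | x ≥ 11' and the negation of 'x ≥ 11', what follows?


Disjunctive syllogism: from (P ∨ Q) and ¬P, infer Q.
One disjunct, 'x ≥ 11', is ruled out; the other must hold.

x < 11


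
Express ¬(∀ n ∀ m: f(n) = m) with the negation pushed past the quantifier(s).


Negation flips each quantifier (∀↔∃) and negates the inner predicate.
¬(∀ n ∀ m: φ) = ∃ n ∃ m: ¬φ.

∃ n ∃ m: ¬(f(n) = m)


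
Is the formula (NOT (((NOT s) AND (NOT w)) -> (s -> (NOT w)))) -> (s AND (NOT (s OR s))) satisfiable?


Search for a satisfying assignment over {s, w}.
Try s=F, w=F: the formula evaluates to T.
A satisfying assignment exists.

Satisfiable.


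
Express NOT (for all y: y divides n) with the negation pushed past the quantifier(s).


¬(for all x: φ) = there exists x: ¬φ, and ¬(there exists x: φ) = for all x: ¬φ.
Apply to the universal statement.

there exists y: NOT(y divides n)


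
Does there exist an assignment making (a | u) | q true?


Search for a satisfying assignment over {a, q, u}.
Try a=True, q=False, u=False: the formula evaluates to True.
A satisfying assignment exists.

Satisfiable.


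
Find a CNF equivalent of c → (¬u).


Step 1: Rewrite c → (¬u) as ¬c ∨ (¬u).

(¬c) ∨ (¬u)


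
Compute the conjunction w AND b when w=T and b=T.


Conjunction is true only when both operands are true.
Substitute: w=T, b=T.
T AND T evaluates to T.

T


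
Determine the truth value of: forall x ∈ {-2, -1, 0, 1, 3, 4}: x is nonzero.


Evaluate the predicate on each element: -2:True, -1:True, 0:False, 1:True, 3:True, 4:True.
Counterexample x = 0 fails the predicate.

False


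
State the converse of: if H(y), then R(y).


The converse of (P → Q) is (Q → P). It is not in general equivalent to the original.
Here P = 'H(y)' and Q = 'R(y)'.

If R(y), then H(y).


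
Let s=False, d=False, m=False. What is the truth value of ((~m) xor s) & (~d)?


Substitute s=False, d=False, m=False:
~m = True
(~m) xor s = True xor False = True
~d = True
((~m) xor s) & (~d) = True & True = True

True


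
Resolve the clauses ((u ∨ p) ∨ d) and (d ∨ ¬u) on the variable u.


The clauses contain complementary literals u and ¬u.
Resolution eliminates this pair and disjoins the remaining literals (merging duplicates).

(d ∨ p)


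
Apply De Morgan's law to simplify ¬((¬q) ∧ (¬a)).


De Morgan: the negation of a conjunction is the disjunction of the negations.
Distribute ¬ across ∧, flipping it to ∨, and negate each literal.

q ∨ a


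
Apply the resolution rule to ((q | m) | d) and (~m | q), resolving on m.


The clauses contain complementary literals m and ~m.
Resolution eliminates this pair and disjoins the remaining literals (merging duplicates).

(q | d)


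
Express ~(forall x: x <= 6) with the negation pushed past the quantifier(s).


¬(forall x: φ) = exists x: ¬φ, and ¬(exists x: φ) = forall x: ¬φ.
Apply to the universal statement.

exists x: ~(x <= 6)


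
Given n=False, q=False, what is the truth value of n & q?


Conjunction is true only when both operands are true.
Substitute: n=False, q=False.
False & False evaluates to False.

False


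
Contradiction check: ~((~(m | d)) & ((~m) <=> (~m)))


Truth table over {d, m}:
d | m | φ
---------
False | False | False
True | False | True
False | True | True
True | True | True
Satisfying assignment at row 2: d=True, m=False gives True.

No, it is not a contradiction.


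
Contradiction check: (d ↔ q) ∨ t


Truth table over {d, q, t}:
d | q | t | φ
-------------
F | F | F | T
T | F | F | F
F | T | F | F
T | T | F | T
F | F | T | T
T | F | T | T
F | T | T | T
T | T | T | T
Satisfying assignment at row 1: d=F, q=F, t=F gives T.

No, it is not a contradiction.


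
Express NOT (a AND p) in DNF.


Step 1: Apply De Morgan: ¬(a ∧ p) = ¬a ∨ ¬p.

(NOT a) OR (NOT p)


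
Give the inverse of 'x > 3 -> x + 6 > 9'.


The inverse of (P → Q) is (¬P → ¬Q). It is equivalent to the converse, not to the original.
Here P = 'x > 3' and Q = 'x + 6 > 9'.

If not (x > 3), then not (x + 6 > 9).


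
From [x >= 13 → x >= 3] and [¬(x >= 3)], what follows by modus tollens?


Modus tollens: from (P → Q) and ¬Q, infer ¬P.
Q = 'x >= 3' is denied; since P → Q, P must also fail.

Not (x >= 13).


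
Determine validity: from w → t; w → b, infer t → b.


This is (no valid rule). There exist truth assignments where the premises are all true but the conclusion is false.

Invalid.


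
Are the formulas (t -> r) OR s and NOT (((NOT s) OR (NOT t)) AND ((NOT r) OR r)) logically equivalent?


Compare truth tables:
r | s | t | φ | ψ
-----------------
F | F | F | T | F
T | F | F | T | F
F | T | F | T | F
T | T | F | T | F
F | F | T | F | F
T | F | T | T | F
F | T | T | T | T
T | T | T | T | T
They differ at row 1 (r=F, s=F, t=F): φ=T but ψ=F.

No, they are not logically equivalent.


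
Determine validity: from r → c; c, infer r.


This is affirming the consequent (fallacy). There exist truth assignments where the premises are all true but the conclusion is false.

Invalid.


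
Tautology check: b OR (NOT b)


Build the truth table over {b}:
b | φ
-----
F | T
T | T
Every row evaluates to true.

Yes, it is a tautology.


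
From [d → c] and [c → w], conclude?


Hypothetical syllogism: from (P → Q) and (Q → R), infer (P → R).
Chain the two implications through the shared middle term 'c'.

d → w


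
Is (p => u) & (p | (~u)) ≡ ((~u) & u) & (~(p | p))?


Compare truth tables:
p | u | φ | ψ
-------------
False | False | True | False
True | False | False | False
False | True | False | False
True | True | True | False
They differ at row 1 (p=False, u=False): φ=True but ψ=False.

No, they are not logically equivalent.


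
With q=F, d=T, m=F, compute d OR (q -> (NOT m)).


Substitute q=F, d=T, m=F:
NOT m = T
q -> (NOT m) = F -> T = T
d OR (q -> (NOT m)) = T OR T = T

T


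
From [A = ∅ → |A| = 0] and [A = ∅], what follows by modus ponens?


Modus ponens: from (P → Q) and P, infer Q.
P = 'A = ∅' is asserted, and P → Q holds, so Q follows.

|A| = 0.


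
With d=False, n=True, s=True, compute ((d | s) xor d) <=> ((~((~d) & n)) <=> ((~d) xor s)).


Substitute d=False, n=True, s=True:
d | s = False | True = True
(d | s) xor d = True xor False = True
~d = True
(~d) & n = True & True = True
~((~d) & n) = False
~d = True
(~d) xor s = True xor True = False
(~((~d) & n)) <=> ((~d) xor s) = False <=> False = True
((d | s) xor d) <=> ((~((~d) & n)) <=> ((~d) xor s)) = True <=> True = True

True


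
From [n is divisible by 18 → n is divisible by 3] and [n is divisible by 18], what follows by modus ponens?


Modus ponens: from (P → Q) and P, infer Q.
P = 'n is divisible by 18' is asserted, and P → Q holds, so Q follows.

n is divisible by 3.


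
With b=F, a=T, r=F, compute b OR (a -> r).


Substitute b=F, a=T, r=F:
a -> r = T -> F = F
b OR (a -> r) = F OR F = F

F


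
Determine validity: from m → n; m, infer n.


This matches the form of modus ponens: the conclusion follows in every model of the premises.

Valid.


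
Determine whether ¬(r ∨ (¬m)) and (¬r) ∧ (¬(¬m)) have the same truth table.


Compare truth tables:
m | r | φ | ψ
-------------
F | F | F | F
T | F | T | T
F | T | F | F
T | T | F | F
The columns φ and ψ agree on every row.

Yes, they are logically equivalent.


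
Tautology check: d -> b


Build the truth table over {b, d}:
b | d | φ
---------
F | F | T
T | F | T
F | T | F
T | T | T
Counterexample at row 3: with b=F, d=T, the formula is F.

No, it is not a tautology.


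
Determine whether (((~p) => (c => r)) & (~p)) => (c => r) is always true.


Build the truth table over {c, p, r}:
c | p | r | φ
-------------
False | False | False | True
True | False | False | True
False | True | False | True
True | True | False | True
False | False | True | True
True | False | True | True
False | True | True | True
True | True | True | True
Every row evaluates to true.

Yes, it is a tautology.


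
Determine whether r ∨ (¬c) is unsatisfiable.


Truth table over {c, r}:
c | r | φ
---------
F | F | T
T | F | F
F | T | T
T | T | T
Satisfying assignment at row 1: c=F, r=F gives T.

No, it is not a contradiction.


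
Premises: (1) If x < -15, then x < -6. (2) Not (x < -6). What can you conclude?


Modus tollens: from (P → Q) and ¬Q, infer ¬P.
Q = 'x < -6' is denied; since P → Q, P must also fail.

Not (x < -15).


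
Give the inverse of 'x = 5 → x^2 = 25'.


The inverse of (P → Q) is (¬P → ¬Q). It is equivalent to the converse, not to the original.
Here P = 'x = 5' and Q = 'x^2 = 25'.

If not (x = 5), then not (x^2 = 25).


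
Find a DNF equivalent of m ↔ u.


Step 1: m ↔ u is true exactly when both agree: (m ∧ u) ∨ (¬m ∧ ¬u).

(m ∧ u) ∨ ((¬m) ∧ (¬u))


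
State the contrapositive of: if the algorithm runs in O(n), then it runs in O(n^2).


The contrapositive of (P → Q) is (¬Q → ¬P); it is logically equivalent to the original.
Here P = 'the algorithm runs in O(n)' and Q = 'it runs in O(n^2)'.

If not (it runs in O(n^2)), then not (the algorithm runs in O(n)).


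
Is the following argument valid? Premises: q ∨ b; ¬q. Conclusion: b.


This matches the form of disjunctive syllogism: the conclusion follows in every model of the premises.

Valid.


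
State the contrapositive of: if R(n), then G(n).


The contrapositive of (P → Q) is (¬Q → ¬P); it is logically equivalent to the original.
Here P = 'R(n)' and Q = 'G(n)'.

If not (G(n)), then not (R(n)).


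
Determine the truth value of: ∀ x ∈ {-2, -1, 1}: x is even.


Evaluate the predicate on each element: -2:T, -1:F, 1:F.
Counterexample x = -1 fails the predicate.

F


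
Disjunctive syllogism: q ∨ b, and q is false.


Disjunctive syllogism: from (P ∨ Q) and ¬P, infer Q.
One disjunct, 'q', is ruled out; the other must hold.

b


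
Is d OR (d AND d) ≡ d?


Compare truth tables:
d | φ | ψ
---------
F | F | F
T | T | T
The columns φ and ψ agree on every row.

Yes, they are logically equivalent.


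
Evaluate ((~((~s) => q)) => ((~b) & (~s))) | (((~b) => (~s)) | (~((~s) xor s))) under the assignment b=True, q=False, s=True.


Substitute b=True, q=False, s=True:
… (earlier sub-steps elided)
(~b) & (~s) = False & False = False
(~((~s) => q)) => ((~b) & (~s)) = False => False = True
~b = False
~s = False
(~b) => (~s) = False => False = True
~s = False
(~s) xor s = False xor True = True
~((~s) xor s) = False
((~b) => (~s)) | (~((~s) xor s)) = True | False = True
((~((~s) => q)) => ((~b) & (~s))) | (((~b) => (~s)) | (~((~s) xor s))) = True | True = True

True


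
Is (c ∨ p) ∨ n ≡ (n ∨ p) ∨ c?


Compare truth tables:
c | n | p | φ | ψ
-----------------
F | F | F | F | F
T | F | F | T | T
F | T | F | T | T
T | T | F | T | T
F | F | T | T | T
T | F | T | T | T
F | T | T | T | T
T | T | T | T | T
The columns φ and ψ agree on every row.

Yes, they are logically equivalent.


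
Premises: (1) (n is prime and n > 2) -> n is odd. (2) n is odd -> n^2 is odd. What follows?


Hypothetical syllogism: from (P → Q) and (Q → R), infer (P → R).
Chain the two implications through the shared middle term 'n is odd'.

(n is prime and n > 2) -> n^2 is odd


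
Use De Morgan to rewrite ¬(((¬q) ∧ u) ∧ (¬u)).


De Morgan: the negation of a conjunction is the disjunction of the negations.
Distribute ¬ across ∧, flipping it to ∨, and negate each literal.

(q ∨ (¬u)) ∨ u


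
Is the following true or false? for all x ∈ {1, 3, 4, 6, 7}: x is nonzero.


Evaluate the predicate on each element: 1:T, 3:T, 4:T, 6:T, 7:T.
Every element satisfies the predicate.

T


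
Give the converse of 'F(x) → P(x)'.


The converse of (P → Q) is (Q → P). It is not in general equivalent to the original.
Here P = 'F(x)' and Q = 'P(x)'.

If P(x), then F(x).


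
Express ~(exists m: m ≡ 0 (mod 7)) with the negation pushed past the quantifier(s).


¬(forall x: φ) = exists x: ¬φ, and ¬(exists x: φ) = forall x: ¬φ.
Apply to the existential statement.

forall m: ~(m ≡ 0 (mod 7))


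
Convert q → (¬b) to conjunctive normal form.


Step 1: Rewrite q → (¬b) as ¬q ∨ (¬b).

(¬q) ∨ (¬b)


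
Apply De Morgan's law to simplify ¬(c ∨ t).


De Morgan: the negation of a disjunction is the conjunction of the negations.
Distribute ¬ across ∨, flipping it to ∧, and negate each literal.

(¬c) ∧ (¬t)


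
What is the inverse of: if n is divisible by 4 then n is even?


The inverse of (P → Q) is (¬P → ¬Q). It is equivalent to the converse, not to the original.
Here P = 'n is divisible by 4' and Q = 'n is even'.

If not (n is divisible by 4), then not (n is even).


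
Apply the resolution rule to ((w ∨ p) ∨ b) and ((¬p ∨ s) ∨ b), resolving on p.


The clauses contain complementary literals p and ¬p.
Resolution eliminates this pair and disjoins the remaining literals (merging duplicates).

((w ∨ b) ∨ s)


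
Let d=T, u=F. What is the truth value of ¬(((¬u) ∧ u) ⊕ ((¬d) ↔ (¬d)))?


Substitute d=T, u=F:
¬u = T
(¬u) ∧ u = T ∧ F = F
¬d = F
¬d = F
(¬d) ↔ (¬d) = F ↔ F = T
((¬u) ∧ u) ⊕ ((¬d) ↔ (¬d)) = F ⊕ T = T
¬(((¬u) ∧ u) ⊕ ((¬d) ↔ (¬d))) = F

F


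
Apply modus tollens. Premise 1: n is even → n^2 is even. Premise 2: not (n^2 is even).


Modus tollens: from (P → Q) and ¬Q, infer ¬P.
Q = 'n^2 is even' is denied; since P → Q, P must also fail.

Not (n is even).


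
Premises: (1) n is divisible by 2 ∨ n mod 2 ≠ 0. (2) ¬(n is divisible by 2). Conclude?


Disjunctive syllogism: from (P ∨ Q) and ¬P, infer Q.
One disjunct, 'n is divisible by 2', is ruled out; the other must hold.

n mod 2 ≠ 0


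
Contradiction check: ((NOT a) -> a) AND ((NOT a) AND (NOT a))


Truth table over {a}:
a | φ
-----
F | F
T | F
Every row is false.

Yes, it is a contradiction.


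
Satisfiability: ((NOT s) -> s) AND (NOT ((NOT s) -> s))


Check all 2 assignments over {s}:
s | φ
-----
F | F
T | F
No assignment makes the formula true.

Unsatisfiable.


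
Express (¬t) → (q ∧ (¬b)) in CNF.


Step 1: Rewrite (¬t) → (q ∧ (¬b)) as ¬(¬t) ∨ (q ∧ (¬b)).
Step 2: Distribute ∨ over ∧.
Step 3: Eliminate any double negations (¬¬X = X).

(t ∨ q) ∧ (t ∨ (¬b))


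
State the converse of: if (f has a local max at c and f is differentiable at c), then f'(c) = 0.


The converse of (P → Q) is (Q → P). It is not in general equivalent to the original.
Here P = '(f has a local max at c and f is differentiable at c)' and Q = 'f'(c) = 0'.

If f'(c) = 0, then (f has a local max at c and f is differentiable at c).


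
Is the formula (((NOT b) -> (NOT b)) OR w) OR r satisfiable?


Search for a satisfying assignment over {b, r, w}.
Try b=F, r=F, w=F: the formula evaluates to T.
A satisfying assignment exists.

Satisfiable.


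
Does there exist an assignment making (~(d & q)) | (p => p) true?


Search for a satisfying assignment over {d, p, q}.
Try d=False, p=False, q=False: the formula evaluates to True.
A satisfying assignment exists.

Satisfiable.


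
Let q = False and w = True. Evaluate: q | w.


Disjunction is false only when both operands are false.
Substitute: q=False, w=True.
False | True evaluates to True.

True


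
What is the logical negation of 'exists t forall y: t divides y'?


Negation flips each quantifier (∀↔∃) and negates the inner predicate.
¬(exists t forall y: φ) = forall t exists y: ¬φ.

forall t exists y: ~(t divides y)


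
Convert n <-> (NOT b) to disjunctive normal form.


Step 1: n ↔ (¬b) is true exactly when both agree: (n ∧ (¬b)) ∨ (¬n ∧ ¬(¬b)).
Step 2: Eliminate any double negations (¬¬X = X).

(n AND (NOT b)) OR ((NOT n) AND b)
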